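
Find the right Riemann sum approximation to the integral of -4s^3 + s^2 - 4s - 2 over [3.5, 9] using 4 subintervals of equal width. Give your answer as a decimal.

-8313.6796875

Δs = (9 − 3.5)/4 = 1.375.
Right endpoints: 4.875, 6.25, 7.625, 9.
f(4.875) = -461.1640625, f(6.25) = -964.5, f(7.625) = -1747.6484375, f(9) = -2873.
Sum = Δs · [f(4.875) + f(6.25) + f(7.625) + f(9)].
Sum = -8313.6796875.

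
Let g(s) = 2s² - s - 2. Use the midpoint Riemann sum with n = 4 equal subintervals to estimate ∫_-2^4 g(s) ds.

Δs = (4 − (-2))/4 = 1.5.
Midpoints: -1.25, 0.25, 1.75, 3.25.
g(-1.25) = 2.375, g(0.25) = -2.125, g(1.75) = 2.375, g(3.25) = 15.875.
Sum = Δs · [g(-1.25) + g(0.25) + g(1.75) + g(3.25)].
Sum = 27.75.

27.75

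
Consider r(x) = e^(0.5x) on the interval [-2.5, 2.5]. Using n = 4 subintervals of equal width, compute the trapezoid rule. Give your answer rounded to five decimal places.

Δx = (2.5 − (-2.5))/4 = 1.25.
r(-2.5) ≈ 0.28650, r(-1.25) ≈ 0.53526, r(0) ≈ 1.00000, r(1.25) ≈ 1.86825, r(2.5) ≈ 3.49034.
T_4 = (Δx/2)·[r(x_0) + 2r(x_1) + 2r(x_2) + 2r(x_3) + r(x_4)].
Sum ≈ 6.61491.

6.61491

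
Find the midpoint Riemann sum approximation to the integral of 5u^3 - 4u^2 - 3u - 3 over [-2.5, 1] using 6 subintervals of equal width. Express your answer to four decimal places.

-70.8563

Δu = (1 − (-2.5))/6 = 7/12.
Midpoints: -53/24, -1.625, -25/24, -11/24, 0.125, 17/24.
f(-53/24) = -963937/13824, f(-1.625) = -15433/512, f(-25/24) = -136397/13824, f(-11/24) = -40735/13824, f(0.125) = -1755/512, f(17/24) = -74027/13824.
Sum = Δu · [f(-53/24) + f(-1.625) + f(-25/24) + ...].
Sum ≈ -70.8563.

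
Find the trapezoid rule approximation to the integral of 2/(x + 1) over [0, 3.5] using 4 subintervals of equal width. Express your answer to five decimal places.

3.12190

Δx = (3.5 − 0)/4 = 0.875.
f(0) = 2, f(0.875) = 16/15, f(1.75) = 8/11, f(2.625) = 16/29, f(3.5) = 4/9.
T_4 = (Δx/2)·[f(x_0) + 2f(x_1) + 2f(x_2) + 2f(x_3) + f(x_4)].
Sum ≈ 3.12190.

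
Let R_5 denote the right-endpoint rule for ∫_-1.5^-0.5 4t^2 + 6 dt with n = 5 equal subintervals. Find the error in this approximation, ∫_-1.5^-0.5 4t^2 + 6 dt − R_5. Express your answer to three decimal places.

Exact integral: ∫_-1.5^-0.5 f(t) dt ≈ 10.33333.
R_5 = 9.56.
Error ≈ 10.33333 − 9.56 ≈ 0.773.

0.773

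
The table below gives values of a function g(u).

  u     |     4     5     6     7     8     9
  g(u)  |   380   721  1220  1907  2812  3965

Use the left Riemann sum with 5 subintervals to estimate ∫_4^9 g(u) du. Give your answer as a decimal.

7040

Δu = 1.
Sum = 1·[380 + 721 + 1220 + 1907 + 2812] = 7040.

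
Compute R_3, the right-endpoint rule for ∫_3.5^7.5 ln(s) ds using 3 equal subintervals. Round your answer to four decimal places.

7.2128

Δs = (7.5 − 3.5)/3 = 4/3.
Right endpoints: 29/6, 37/6, 7.5.
f(29/6) ≈ 1.5755, f(37/6) ≈ 1.8192, f(7.5) ≈ 2.0149.
Sum = Δs · [f(29/6) + f(37/6) + f(7.5)].
Sum ≈ 7.2128.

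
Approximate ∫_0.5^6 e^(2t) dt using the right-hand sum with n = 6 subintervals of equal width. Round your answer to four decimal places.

177581.0066

Δt = (6 − 0.5)/6 = 11/12.
Right endpoints: 17/12, 7/3, 3.25, 25/6, 61/12, 6.
f(17/12) ≈ 17.0020, f(7/3) ≈ 106.3427, f(3.25) ≈ 665.1416, f(25/6) ≈ 4160.2620, f(61/12) ≈ 26021.1947, f(6) ≈ 162754.7914.
Sum = Δt · [f(17/12) + f(7/3) + f(3.25) + ...].
Sum ≈ 177581.0066.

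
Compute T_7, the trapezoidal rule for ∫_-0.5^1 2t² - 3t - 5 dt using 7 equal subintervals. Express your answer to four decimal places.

-7.8520

Δt = (1 − (-0.5))/7 = 3/14.
f(-0.5) = -3, f(-2/7) = -195/49, f(-1/14) = -234/49, f(1/7) = -264/49, f(5/14) = -285/49, f(4/7) = -297/49, f(11/14) = -300/49, f(1) = -6.
T_7 = (Δt/2)·[f(t_0) + 2f(t_1) + ... + 2f(t_{6}) + f(t_7)].
Sum ≈ -7.8520.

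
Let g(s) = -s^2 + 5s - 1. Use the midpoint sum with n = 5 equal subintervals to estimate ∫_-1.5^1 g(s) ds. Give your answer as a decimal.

Δs = (1 − (-1.5))/5 = 0.5.
Midpoints: -1.25, -0.75, -0.25, 0.25, 0.75.
g(-1.25) = -8.8125, g(-0.75) = -5.3125, g(-0.25) = -2.3125, g(0.25) = 0.1875, g(0.75) = 2.1875.
Sum = Δs · [g(-1.25) + g(-0.75) + g(-0.25) + g(0.25) + g(0.75)].
Sum = -7.03125.

-7.03125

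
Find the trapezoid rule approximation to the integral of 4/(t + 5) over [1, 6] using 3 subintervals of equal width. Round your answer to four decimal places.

2.4424

Δt = (6 − 1)/3 = 5/3.
f(1) = 2/3, f(8/3) = 12/23, f(13/3) = 3/7, f(6) = 4/11.
T_3 = (Δt/2)·[f(t_0) + 2f(t_1) + 2f(t_2) + f(t_3)].
Sum ≈ 2.4424.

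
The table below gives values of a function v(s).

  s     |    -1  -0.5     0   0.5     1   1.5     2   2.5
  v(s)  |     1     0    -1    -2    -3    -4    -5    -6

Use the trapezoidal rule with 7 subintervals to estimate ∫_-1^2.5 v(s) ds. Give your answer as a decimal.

Δs = 0.5.
T_7 = (0.5/2)·[1 + 2·0 + 2·(-1) + 2·(-2) + 2·(-3) + 2·(-4) + 2·(-5) + (-6)] = -8.75.

-8.75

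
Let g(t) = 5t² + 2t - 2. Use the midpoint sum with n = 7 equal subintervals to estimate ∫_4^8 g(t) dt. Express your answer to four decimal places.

Δt = (8 − 4)/7 = 4/7.
Midpoints: 30/7, 34/7, 38/7, 6, 46/7, 50/7, 54/7.
g(30/7) = 4822/49, g(34/7) = 6158/49, g(38/7) = 7654/49, g(6) = 190, g(46/7) = 11126/49, g(50/7) = 13102/49, g(54/7) = 15238/49.
Sum = Δt · [g(30/7) + g(34/7) + g(38/7) + ...].
Sum ≈ 786.1224.

786.1224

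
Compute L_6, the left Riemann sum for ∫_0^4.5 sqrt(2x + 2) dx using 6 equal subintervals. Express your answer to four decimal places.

Δx = (4.5 − 0)/6 = 0.75.
Left endpoints: 0, 0.75, 1.5, 2.25, 3, 3.75.
f(0) ≈ 1.4142, f(0.75) ≈ 1.8708, f(1.5) ≈ 2.2361, f(2.25) ≈ 2.5495, f(3) ≈ 2.8284, f(3.75) ≈ 3.0822.
Sum = Δx · [f(0) + f(0.75) + f(1.5) + ...].
Sum ≈ 10.4859.

10.4859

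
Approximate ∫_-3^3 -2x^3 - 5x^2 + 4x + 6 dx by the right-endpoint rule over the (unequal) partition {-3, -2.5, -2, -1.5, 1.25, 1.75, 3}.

Subinterval widths: 0.5, 0.5, 0.5, 2.75, 0.5, 1.25.
Right endpoints: -2.5, -2, -1.5, 1.25, 1.75, 3.
f(-2.5) = -4, f(-2) = -6, f(-1.5) = -4.5, f(1.25) = -0.71875, f(1.75) = -13.03125, f(3) = -81.
Sum = Σ Δx_i · f(x_i).
Sum = -116.9921875.

-116.9921875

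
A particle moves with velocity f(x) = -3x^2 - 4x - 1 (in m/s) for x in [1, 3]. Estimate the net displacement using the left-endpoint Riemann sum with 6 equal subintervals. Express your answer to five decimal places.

-38.77778

Δx = (3 − 1)/6 = 1/3.
Left endpoints: 1, 4/3, 5/3, 2, 7/3, 8/3.
f(1) = -8, f(4/3) = -35/3, f(5/3) = -16, f(2) = -21, f(7/3) = -80/3, f(8/3) = -33.
Sum = Δx · [f(1) + f(4/3) + f(5/3) + ...].
Sum ≈ -38.77778.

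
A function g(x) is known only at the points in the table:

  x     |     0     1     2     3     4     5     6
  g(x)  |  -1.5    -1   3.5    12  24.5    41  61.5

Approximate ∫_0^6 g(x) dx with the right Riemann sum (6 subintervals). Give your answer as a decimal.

141.5

Δx = 1.
Sum = 1·[(-1) + 3.5 + 12 + 24.5 + 41 + 61.5] = 141.5.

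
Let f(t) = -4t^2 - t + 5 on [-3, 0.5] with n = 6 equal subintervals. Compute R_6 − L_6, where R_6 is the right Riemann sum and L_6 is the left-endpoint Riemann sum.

R_6 ≈ -5.89815.
L_6 ≈ -24.27315.
R_6 − L_6 = 18.375.

18.375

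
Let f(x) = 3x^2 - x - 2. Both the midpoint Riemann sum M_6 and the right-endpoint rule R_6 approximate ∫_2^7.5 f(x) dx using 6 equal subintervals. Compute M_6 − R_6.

-72.7890625

M_6 ≈ 375.594618.
R_6 ≈ 448.383681.
M_6 − R_6 = -72.7890625.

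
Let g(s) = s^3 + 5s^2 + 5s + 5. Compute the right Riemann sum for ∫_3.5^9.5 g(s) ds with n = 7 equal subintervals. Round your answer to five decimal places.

4128.32143

Δs = (9.5 − 3.5)/7 = 6/7.
Right endpoints: 61/14, 73/14, 85/14, 97/14, 109/14, 121/14, 9.5.
g(61/14) = 560951/2744, g(73/14) = 847307/2744, g(85/14) = 1216895/2744, g(97/14) = 1680083/2744, g(109/14) = 2247239/2744, g(121/14) = 2928731/2744, g(9.5) = 1361.125.
Sum = Δs · [g(61/14) + g(73/14) + g(85/14) + ...].
Sum ≈ 4128.32143.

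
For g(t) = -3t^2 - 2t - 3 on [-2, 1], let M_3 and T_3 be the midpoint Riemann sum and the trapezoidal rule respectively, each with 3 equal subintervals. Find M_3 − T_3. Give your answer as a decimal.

M_3 = -14.25.
T_3 = -16.5.
M_3 − T_3 = 2.25.

2.25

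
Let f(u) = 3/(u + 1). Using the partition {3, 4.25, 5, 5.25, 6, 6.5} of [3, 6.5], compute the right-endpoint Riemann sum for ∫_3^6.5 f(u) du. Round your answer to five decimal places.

Subinterval widths: 1.25, 0.75, 0.25, 0.75, 0.5.
Right endpoints: 4.25, 5, 5.25, 6, 6.5.
f(4.25) = 4/7, f(5) = 0.5, f(5.25) = 0.48, f(6) = 3/7, f(6.5) = 0.4.
Sum = Σ Δu_i · f(u_i).
Sum ≈ 1.73071.

1.73071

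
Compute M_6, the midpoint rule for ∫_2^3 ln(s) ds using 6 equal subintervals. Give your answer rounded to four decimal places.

0.9097

Δs = (3 − 2)/6 = 1/6.
Midpoints: 25/12, 2.25, 29/12, 31/12, 2.75, 35/12.
f(25/12) ≈ 0.7340, f(2.25) ≈ 0.8109, f(29/12) ≈ 0.8824, f(31/12) ≈ 0.9491, f(2.75) ≈ 1.0116, f(35/12) ≈ 1.0704.
Sum = Δs · [f(25/12) + f(2.25) + f(29/12) + ...].
Sum ≈ 0.9097.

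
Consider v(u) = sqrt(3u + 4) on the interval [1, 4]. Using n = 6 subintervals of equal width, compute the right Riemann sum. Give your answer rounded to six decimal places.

Δu = (4 − 1)/6 = 0.5.
Right endpoints: 1.5, 2, 2.5, 3, 3.5, 4.
v(1.5) ≈ 2.915476, v(2) ≈ 3.162278, v(2.5) ≈ 3.391165, v(3) ≈ 3.605551, v(3.5) ≈ 3.807887, v(4) ≈ 4.000000.
Sum = Δu · [v(1.5) + v(2) + v(2.5) + ...].
Sum ≈ 10.441178.

10.441178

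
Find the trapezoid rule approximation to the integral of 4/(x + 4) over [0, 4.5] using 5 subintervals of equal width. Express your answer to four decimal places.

Δx = (4.5 − 0)/5 = 0.9.
f(0) = 1, f(0.9) = 40/49, f(1.8) = 20/29, f(2.7) = 40/67, f(3.6) = 10/19, f(4.5) = 8/17.
T_5 = (Δx/2)·[f(x_0) + 2f(x_1) + ... + 2f(x_{4}) + f(x_5)].
Sum ≈ 3.0281.

3.0281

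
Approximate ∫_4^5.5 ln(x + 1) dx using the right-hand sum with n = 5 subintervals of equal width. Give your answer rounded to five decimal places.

Δx = (5.5 − 4)/5 = 0.3.
Right endpoints: 4.3, 4.6, 4.9, 5.2, 5.5.
f(4.3) ≈ 1.66771, f(4.6) ≈ 1.72277, f(4.9) ≈ 1.77495, f(5.2) ≈ 1.82455, f(5.5) ≈ 1.87180.
Sum = Δx · [f(4.3) + f(4.6) + f(4.9) + f(5.2) + f(5.5)].
Sum ≈ 2.65853.

2.65853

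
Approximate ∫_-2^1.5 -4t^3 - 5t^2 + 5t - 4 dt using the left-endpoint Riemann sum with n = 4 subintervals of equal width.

Δt = (1.5 − (-2))/4 = 0.875.
Left endpoints: -2, -1.125, -0.25, 0.625.
f(-2) = -2, f(-1.125) = -10.2578125, f(-0.25) = -5.5, f(0.625) = -3.8046875.
Sum = Δt · [f(-2) + f(-1.125) + f(-0.25) + f(0.625)].
Sum = -18.8671875.

-18.8671875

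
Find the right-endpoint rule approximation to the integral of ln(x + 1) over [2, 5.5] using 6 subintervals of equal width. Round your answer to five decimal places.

Δx = (5.5 − 2)/6 = 7/12.
Right endpoints: 31/12, 19/6, 3.75, 13/3, 59/12, 5.5.
f(31/12) ≈ 1.27629, f(19/6) ≈ 1.42712, f(3.75) ≈ 1.55814, f(13/3) ≈ 1.67398, f(59/12) ≈ 1.77777, f(5.5) ≈ 1.87180.
Sum = Δx · [f(31/12) + f(19/6) + f(3.75) + ...].
Sum ≈ 5.59131.

5.59131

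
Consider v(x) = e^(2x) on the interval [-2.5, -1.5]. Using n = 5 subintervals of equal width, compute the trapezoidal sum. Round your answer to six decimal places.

Δx = (-1.5 − (-2.5))/5 = 0.2.
v(-2.5) ≈ 0.006738, v(-2.3) ≈ 0.010052, v(-2.1) ≈ 0.014996, v(-1.9) ≈ 0.022371, v(-1.7) ≈ 0.033373, v(-1.5) ≈ 0.049787.
T_5 = (Δx/2)·[v(x_0) + 2v(x_1) + ... + 2v(x_{4}) + v(x_5)].
Sum ≈ 0.021811.

0.021811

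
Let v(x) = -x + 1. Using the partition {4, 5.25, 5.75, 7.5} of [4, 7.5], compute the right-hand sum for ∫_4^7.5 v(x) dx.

-19.0625

Subinterval widths: 1.25, 0.5, 1.75.
Right endpoints: 5.25, 5.75, 7.5.
v(5.25) = -4.25, v(5.75) = -4.75, v(7.5) = -6.5.
Sum = Σ Δx_i · v(x_i).
Sum = -19.0625.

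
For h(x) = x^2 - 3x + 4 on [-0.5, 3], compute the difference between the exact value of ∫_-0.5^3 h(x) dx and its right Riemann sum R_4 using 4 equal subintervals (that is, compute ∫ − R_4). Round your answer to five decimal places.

0.31901

Exact integral: ∫_-0.5^3 h(x) dx ≈ 9.9166667.
R_4 = 9.59765625.
Error ≈ 9.9166667 − 9.59765625 ≈ 0.31901.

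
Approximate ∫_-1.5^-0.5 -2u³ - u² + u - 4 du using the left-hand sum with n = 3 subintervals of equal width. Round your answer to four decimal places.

Δu = (-0.5 − (-1.5))/3 = 1/3.
Left endpoints: -1.5, -7/6, -5/6.
f(-1.5) = -1, f(-7/6) = -181/54, f(-5/6) = -118/27.
Sum = Δu · [f(-1.5) + f(-7/6) + f(-5/6)].
Sum ≈ -2.9074.

-2.9074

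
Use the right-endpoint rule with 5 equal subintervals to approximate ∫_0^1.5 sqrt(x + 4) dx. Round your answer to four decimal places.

3.3173

Δx = (1.5 − 0)/5 = 0.3.
Right endpoints: 0.3, 0.6, 0.9, 1.2, 1.5.
f(0.3) ≈ 2.0736, f(0.6) ≈ 2.1448, f(0.9) ≈ 2.2136, f(1.2) ≈ 2.2804, f(1.5) ≈ 2.3452.
Sum = Δx · [f(0.3) + f(0.6) + f(0.9) + f(1.2) + f(1.5)].
Sum ≈ 3.3173.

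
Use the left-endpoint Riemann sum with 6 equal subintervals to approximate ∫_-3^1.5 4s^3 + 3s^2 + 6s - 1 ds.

Δs = (1.5 − (-3))/6 = 0.75.
Left endpoints: -3, -2.25, -1.5, -0.75, 0, 0.75.
f(-3) = -100, f(-2.25) = -44.875, f(-1.5) = -16.75, f(-0.75) = -5.5, f(0) = -1, f(0.75) = 6.875.
Sum = Δs · [f(-3) + f(-2.25) + f(-1.5) + ...].
Sum = -120.9375.

-120.9375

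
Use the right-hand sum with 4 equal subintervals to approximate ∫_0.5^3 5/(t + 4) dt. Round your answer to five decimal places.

Δt = (3 − 0.5)/4 = 0.625.
Right endpoints: 1.125, 1.75, 2.375, 3.
f(1.125) = 40/41, f(1.75) = 20/23, f(2.375) = 40/51, f(3) = 5/7.
Sum = Δt · [f(1.125) + f(1.75) + f(2.375) + f(3)].
Sum ≈ 2.08986.

2.08986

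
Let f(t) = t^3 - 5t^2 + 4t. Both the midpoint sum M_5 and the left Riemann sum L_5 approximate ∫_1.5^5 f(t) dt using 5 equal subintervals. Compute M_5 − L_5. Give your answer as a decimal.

M_5 = -2.9028125.
L_5 = -8.5225.
M_5 − L_5 = 5.6196875.

5.6196875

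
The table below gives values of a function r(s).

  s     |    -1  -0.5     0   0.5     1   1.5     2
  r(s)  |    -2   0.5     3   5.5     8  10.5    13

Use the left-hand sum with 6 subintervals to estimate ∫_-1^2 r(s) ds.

12.75

Δs = 0.5.
Sum = 0.5·[(-2) + 0.5 + 3 + 5.5 + 8 + 10.5] = 12.75.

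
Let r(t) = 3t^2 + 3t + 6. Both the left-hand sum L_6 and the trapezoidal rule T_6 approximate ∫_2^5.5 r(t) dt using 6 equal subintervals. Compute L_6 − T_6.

L_6 ≈ 193.314236.
T_6 ≈ 219.345486.
L_6 − T_6 = -26.03125.

-26.03125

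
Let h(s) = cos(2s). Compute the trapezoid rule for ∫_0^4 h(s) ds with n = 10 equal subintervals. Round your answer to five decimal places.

0.46801

Δs = (4 − 0)/10 = 0.4.
h(0) ≈ 1.00000, h(0.4) ≈ 0.69671, h(0.8) ≈ -0.02920, h(1.2) ≈ -0.73739, h(1.6) ≈ -0.99829, h(2) ≈ -0.65364, h(2.4) ≈ 0.08750, h(2.8) ≈ 0.77557, h(3.2) ≈ 0.99318, h(3.6) ≈ 0.60835, h(4) ≈ -0.14550.
T_10 = (Δs/2)·[h(s_0) + 2h(s_1) + ... + 2h(s_{9}) + h(s_10)].
Sum ≈ 0.46801.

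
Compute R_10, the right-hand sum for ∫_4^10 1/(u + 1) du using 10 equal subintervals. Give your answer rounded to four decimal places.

0.7567

Δu = (10 − 4)/10 = 0.6.
Right endpoints: 4.6, 5.2, 5.8, 6.4, 7, 7.6, 8.2, 8.8, 9.4, 10.
f(4.6) = 5/28, f(5.2) = 5/31, f(5.8) = 5/34, f(6.4) = 5/37, f(7) = 0.125, f(7.6) = 5/43, f(8.2) = 5/46, f(8.8) = 5/49, f(9.4) = 5/52, f(10) = 1/11.
Sum = Δu · [f(4.6) + f(5.2) + f(5.8) + ...].
Sum ≈ 0.7567.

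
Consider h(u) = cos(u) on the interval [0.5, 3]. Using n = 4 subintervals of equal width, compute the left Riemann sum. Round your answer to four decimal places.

Δu = (3 − 0.5)/4 = 0.625.
Left endpoints: 0.5, 1.125, 1.75, 2.375.
h(0.5) ≈ 0.8776, h(1.125) ≈ 0.4312, h(1.75) ≈ -0.1782, h(2.375) ≈ -0.7203.
Sum = Δu · [h(0.5) + h(1.125) + h(1.75) + h(2.375)].
Sum ≈ 0.2564.

0.2564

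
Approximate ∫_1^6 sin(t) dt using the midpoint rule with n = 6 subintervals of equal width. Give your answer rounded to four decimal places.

-0.4323

Δt = (6 − 1)/6 = 5/6.
Midpoints: 17/12, 2.25, 37/12, 47/12, 4.75, 67/12.
f(17/12) ≈ 0.9881, f(2.25) ≈ 0.7781, f(37/12) ≈ 0.0582, f(47/12) ≈ -0.6998, f(4.75) ≈ -0.9993, f(67/12) ≈ -0.6441.
Sum = Δt · [f(17/12) + f(2.25) + f(37/12) + ...].
Sum ≈ -0.4323.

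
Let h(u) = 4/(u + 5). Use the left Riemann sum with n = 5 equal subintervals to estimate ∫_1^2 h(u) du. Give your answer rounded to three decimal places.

Δu = (2 − 1)/5 = 0.2.
Left endpoints: 1, 1.2, 1.4, 1.6, 1.8.
h(1) = 2/3, h(1.2) = 20/31, h(1.4) = 0.625, h(1.6) = 20/33, h(1.8) = 10/17.
Sum = Δu · [h(1) + h(1.2) + h(1.4) + h(1.6) + h(1.8)].
Sum ≈ 0.626.

0.626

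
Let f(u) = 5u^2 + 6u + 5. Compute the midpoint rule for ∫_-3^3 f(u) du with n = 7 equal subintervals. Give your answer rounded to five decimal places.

118.16327

Δu = (3 − (-3))/7 = 6/7.
Midpoints: -18/7, -12/7, -6/7, 0, 6/7, 12/7, 18/7.
f(-18/7) = 1109/49, f(-12/7) = 461/49, f(-6/7) = 173/49, f(0) = 5, f(6/7) = 677/49, f(12/7) = 1469/49, f(18/7) = 2621/49.
Sum = Δu · [f(-18/7) + f(-12/7) + f(-6/7) + ...].
Sum ≈ 118.16327.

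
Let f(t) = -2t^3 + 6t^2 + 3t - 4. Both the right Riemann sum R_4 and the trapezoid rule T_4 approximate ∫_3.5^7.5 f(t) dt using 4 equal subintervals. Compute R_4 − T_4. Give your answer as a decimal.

-241

R_4 = -958.
T_4 = -717.
R_4 − T_4 = -241.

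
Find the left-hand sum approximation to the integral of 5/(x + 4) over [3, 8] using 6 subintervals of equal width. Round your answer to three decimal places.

Δx = (8 − 3)/6 = 5/6.
Left endpoints: 3, 23/6, 14/3, 5.5, 19/3, 43/6.
f(3) = 5/7, f(23/6) = 30/47, f(14/3) = 15/26, f(5.5) = 10/19, f(19/3) = 15/31, f(43/6) = 30/67.
Sum = Δx · [f(3) + f(23/6) + f(14/3) + ...].
Sum ≈ 2.823.

2.823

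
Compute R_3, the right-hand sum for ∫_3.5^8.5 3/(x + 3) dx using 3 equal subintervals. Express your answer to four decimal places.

1.5555

Δx = (8.5 − 3.5)/3 = 5/3.
Right endpoints: 31/6, 41/6, 8.5.
f(31/6) = 18/49, f(41/6) = 18/59, f(8.5) = 6/23.
Sum = Δx · [f(31/6) + f(41/6) + f(8.5)].
Sum ≈ 1.5555.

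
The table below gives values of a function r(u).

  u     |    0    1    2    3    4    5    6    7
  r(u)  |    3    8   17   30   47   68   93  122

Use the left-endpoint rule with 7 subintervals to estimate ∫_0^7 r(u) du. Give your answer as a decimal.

266

Δu = 1.
Sum = 1·[3 + 8 + 17 + 30 + 47 + 68 + 93] = 266.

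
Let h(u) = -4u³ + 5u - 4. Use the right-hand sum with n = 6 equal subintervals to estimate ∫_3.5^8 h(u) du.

-4558.921875

Δu = (8 − 3.5)/6 = 0.75.
Right endpoints: 4.25, 5, 5.75, 6.5, 7.25, 8.
h(4.25) = -289.8125, h(5) = -479, h(5.75) = -735.6875, h(6.5) = -1070, h(7.25) = -1492.0625, h(8) = -2012.
Sum = Δu · [h(4.25) + h(5) + h(5.75) + ...].
Sum = -4558.921875.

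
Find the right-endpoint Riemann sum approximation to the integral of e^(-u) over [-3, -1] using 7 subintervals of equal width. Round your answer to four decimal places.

Δu = (-1 − (-3))/7 = 2/7.
Right endpoints: -19/7, -17/7, -15/7, -13/7, -11/7, -9/7, -1.
f(-19/7) ≈ 15.0938, f(-17/7) ≈ 11.3427, f(-15/7) ≈ 8.5238, f(-13/7) ≈ 6.4054, f(-11/7) ≈ 4.8135, f(-9/7) ≈ 3.6173, f(-1) ≈ 2.7183.
Sum = Δu · [f(-19/7) + f(-17/7) + f(-15/7) + ...].
Sum ≈ 15.0042.

15.0042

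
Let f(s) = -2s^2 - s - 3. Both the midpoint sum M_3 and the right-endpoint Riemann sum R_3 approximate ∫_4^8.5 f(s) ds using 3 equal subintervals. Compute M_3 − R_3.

M_3 = -406.6875.
R_3 = -499.5.
M_3 − R_3 = 92.8125.

92.8125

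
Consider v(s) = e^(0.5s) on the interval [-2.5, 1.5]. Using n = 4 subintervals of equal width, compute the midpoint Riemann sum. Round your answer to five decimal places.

Δs = (1.5 − (-2.5))/4 = 1.
Midpoints: -2, -1, 0, 1.
v(-2) ≈ 0.36788, v(-1) ≈ 0.60653, v(0) ≈ 1.00000, v(1) ≈ 1.64872.
Sum = Δs · [v(-2) + v(-1) + v(0) + v(1)].
Sum ≈ 3.62313.

3.62313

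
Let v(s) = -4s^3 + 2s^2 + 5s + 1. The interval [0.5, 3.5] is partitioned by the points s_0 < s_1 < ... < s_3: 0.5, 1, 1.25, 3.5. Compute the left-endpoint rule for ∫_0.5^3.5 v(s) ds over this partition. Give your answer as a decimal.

Subinterval widths: 0.5, 0.25, 2.25.
Left endpoints: 0.5, 1, 1.25.
v(0.5) = 3.5, v(1) = 4, v(1.25) = 2.5625.
Sum = Σ Δs_i · v(s_i).
Sum = 8.515625.

8.515625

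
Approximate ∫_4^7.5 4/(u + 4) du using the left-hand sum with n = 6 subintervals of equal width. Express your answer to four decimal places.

1.4969

Δu = (7.5 − 4)/6 = 7/12.
Left endpoints: 4, 55/12, 31/6, 5.75, 19/3, 83/12.
f(4) = 0.5, f(55/12) = 48/103, f(31/6) = 24/55, f(5.75) = 16/39, f(19/3) = 12/31, f(83/12) = 48/131.
Sum = Δu · [f(4) + f(55/12) + f(31/6) + ...].
Sum ≈ 1.4969.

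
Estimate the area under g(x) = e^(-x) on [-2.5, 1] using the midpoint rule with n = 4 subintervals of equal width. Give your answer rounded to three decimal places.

11.446

Δx = (1 − (-2.5))/4 = 0.875.
Midpoints: -2.0625, -1.1875, -0.3125, 0.5625.
g(-2.0625) ≈ 7.866, g(-1.1875) ≈ 3.279, g(-0.3125) ≈ 1.367, g(0.5625) ≈ 0.570.
Sum = Δx · [g(-2.0625) + g(-1.1875) + g(-0.3125) + g(0.5625)].
Sum ≈ 11.446.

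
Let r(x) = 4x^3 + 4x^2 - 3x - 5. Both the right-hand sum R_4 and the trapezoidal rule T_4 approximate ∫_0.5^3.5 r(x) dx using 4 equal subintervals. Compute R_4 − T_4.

78.75

R_4 = 260.625.
T_4 = 181.875.
R_4 − T_4 = 78.75.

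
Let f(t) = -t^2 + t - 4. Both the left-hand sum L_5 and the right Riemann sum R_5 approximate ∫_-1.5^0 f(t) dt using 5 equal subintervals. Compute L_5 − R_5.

-1.125

L_5 = -8.835.
R_5 = -7.71.
L_5 − R_5 = -1.125.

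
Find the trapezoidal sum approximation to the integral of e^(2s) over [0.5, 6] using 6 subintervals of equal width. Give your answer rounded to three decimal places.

102986.306

Δs = (6 − 0.5)/6 = 11/12.
f(0.5) ≈ 2.718, f(17/12) ≈ 17.002, f(7/3) ≈ 106.343, f(3.25) ≈ 665.142, f(25/6) ≈ 4160.262, f(61/12) ≈ 26021.195, f(6) ≈ 162754.791.
T_6 = (Δs/2)·[f(s_0) + 2f(s_1) + ... + 2f(s_{5}) + f(s_6)].
Sum ≈ 102986.306.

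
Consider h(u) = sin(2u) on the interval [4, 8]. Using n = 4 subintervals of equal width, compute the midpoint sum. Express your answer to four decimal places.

Δu = (8 − 4)/4 = 1.
Midpoints: 4.5, 5.5, 6.5, 7.5.
h(4.5) ≈ 0.4121, h(5.5) ≈ -1.0000, h(6.5) ≈ 0.4202, h(7.5) ≈ 0.6503.
Sum = Δu · [h(4.5) + h(5.5) + h(6.5) + h(7.5)].
Sum ≈ 0.4826.

0.4826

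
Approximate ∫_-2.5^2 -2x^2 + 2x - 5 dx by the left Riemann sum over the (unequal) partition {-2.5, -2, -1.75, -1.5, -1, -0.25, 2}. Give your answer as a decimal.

Subinterval widths: 0.5, 0.25, 0.25, 0.5, 0.75, 2.25.
Left endpoints: -2.5, -2, -1.75, -1.5, -1, -0.25.
f(-2.5) = -22.5, f(-2) = -17, f(-1.75) = -14.625, f(-1.5) = -12.5, f(-1) = -9, f(-0.25) = -5.625.
Sum = Σ Δx_i · f(x_i).
Sum = -44.8125.

-44.8125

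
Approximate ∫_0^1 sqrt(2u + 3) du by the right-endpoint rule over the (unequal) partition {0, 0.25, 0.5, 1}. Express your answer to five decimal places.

Subinterval widths: 0.25, 0.25, 0.5.
Right endpoints: 0.25, 0.5, 1.
f(0.25) ≈ 1.87083, f(0.5) ≈ 2.00000, f(1) ≈ 2.23607.
Sum = Σ Δu_i · f(u_i).
Sum ≈ 2.08574.

2.08574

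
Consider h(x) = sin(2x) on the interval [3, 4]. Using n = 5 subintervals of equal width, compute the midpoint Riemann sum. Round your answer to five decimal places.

Δx = (4 − 3)/5 = 0.2.
Midpoints: 3.1, 3.3, 3.5, 3.7, 3.9.
h(3.1) ≈ -0.08309, h(3.3) ≈ 0.31154, h(3.5) ≈ 0.65699, h(3.7) ≈ 0.89871, h(3.9) ≈ 0.99854.
Sum = Δx · [h(3.1) + h(3.3) + h(3.5) + h(3.7) + h(3.9)].
Sum ≈ 0.55654.

0.55654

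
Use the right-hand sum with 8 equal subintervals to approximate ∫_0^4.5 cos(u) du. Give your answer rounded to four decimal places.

-1.2922

Δu = (4.5 − 0)/8 = 0.5625.
Right endpoints: 0.5625, 1.125, 1.6875, 2.25, 2.8125, 3.375, 3.9375, 4.5.
f(0.5625) ≈ 0.8459, f(1.125) ≈ 0.4312, f(1.6875) ≈ -0.1164, f(2.25) ≈ -0.6282, f(2.8125) ≈ -0.9463, f(3.375) ≈ -0.9729, f(3.9375) ≈ -0.6996, f(4.5) ≈ -0.2108.
Sum = Δu · [f(0.5625) + f(1.125) + f(1.6875) + ...].
Sum ≈ -1.2922.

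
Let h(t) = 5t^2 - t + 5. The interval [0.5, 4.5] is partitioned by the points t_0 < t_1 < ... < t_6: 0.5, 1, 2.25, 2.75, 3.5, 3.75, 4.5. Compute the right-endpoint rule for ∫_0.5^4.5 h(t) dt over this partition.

200.875

Subinterval widths: 0.5, 1.25, 0.5, 0.75, 0.25, 0.75.
Right endpoints: 1, 2.25, 2.75, 3.5, 3.75, 4.5.
h(1) = 9, h(2.25) = 28.0625, h(2.75) = 40.0625, h(3.5) = 62.75, h(3.75) = 71.5625, h(4.5) = 101.75.
Sum = Σ Δt_i · h(t_i).
Sum = 200.875.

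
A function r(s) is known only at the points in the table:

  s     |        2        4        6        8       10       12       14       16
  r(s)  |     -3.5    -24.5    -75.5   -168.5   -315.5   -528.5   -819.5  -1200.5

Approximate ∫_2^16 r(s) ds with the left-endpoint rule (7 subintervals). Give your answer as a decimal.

-3871

Δs = 2.
Sum = 2·[(-3.5) + (-24.5) + (-75.5) + (-168.5) + (-315.5) + (-528.5) + (-819.5)] = -3871.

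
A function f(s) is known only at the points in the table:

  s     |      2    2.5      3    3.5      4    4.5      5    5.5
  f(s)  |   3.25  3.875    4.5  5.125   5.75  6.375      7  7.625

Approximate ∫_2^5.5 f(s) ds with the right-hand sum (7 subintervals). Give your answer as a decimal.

Δs = 0.5.
Sum = 0.5·[3.875 + 4.5 + 5.125 + 5.75 + 6.375 + 7 + 7.625] = 20.125.

20.125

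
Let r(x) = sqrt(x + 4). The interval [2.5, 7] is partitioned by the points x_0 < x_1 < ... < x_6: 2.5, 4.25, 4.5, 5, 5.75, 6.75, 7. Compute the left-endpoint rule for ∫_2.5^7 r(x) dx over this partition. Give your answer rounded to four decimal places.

Subinterval widths: 1.75, 0.25, 0.5, 0.75, 1, 0.25.
Left endpoints: 2.5, 4.25, 4.5, 5, 5.75, 6.75.
r(2.5) ≈ 2.5495, r(4.25) ≈ 2.8723, r(4.5) ≈ 2.9155, r(5) ≈ 3.0000, r(5.75) ≈ 3.1225, r(6.75) ≈ 3.2787.
Sum = Σ Δx_i · r(x_i).
Sum ≈ 12.8296.

12.8296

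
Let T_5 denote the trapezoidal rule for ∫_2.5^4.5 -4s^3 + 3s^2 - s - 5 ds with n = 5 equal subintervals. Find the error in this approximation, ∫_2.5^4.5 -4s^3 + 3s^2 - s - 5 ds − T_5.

Exact integral: ∫_2.5^4.5 f(s) ds = -312.5.
T_5 = -314.58.
Error = -312.5 − (-314.58) = 2.08.

2.08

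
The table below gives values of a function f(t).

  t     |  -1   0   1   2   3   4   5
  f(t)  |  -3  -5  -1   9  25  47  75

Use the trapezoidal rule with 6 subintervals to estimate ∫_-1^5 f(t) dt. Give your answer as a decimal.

111

Δt = 1.
T_6 = (1/2)·[(-3) + 2·(-5) + 2·(-1) + 2·9 + 2·25 + 2·47 + 75] = 111.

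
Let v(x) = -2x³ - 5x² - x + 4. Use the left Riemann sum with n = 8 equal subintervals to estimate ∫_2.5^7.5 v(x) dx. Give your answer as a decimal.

-1922.3828125

Δx = (7.5 − 2.5)/8 = 0.625.
Left endpoints: 2.5, 3.125, 3.75, 4.375, 5, 5.625, 6.25, 6.875.
v(2.5) = -61, v(3.125) = -108.98828125, v(3.75) = -175.53125, v(4.375) = -263.55859375, v(5) = -376, v(5.625) = -515.78515625, v(6.25) = -685.84375, v(6.875) = -889.10546875.
Sum = Δx · [v(2.5) + v(3.125) + v(3.75) + ...].
Sum = -1922.3828125.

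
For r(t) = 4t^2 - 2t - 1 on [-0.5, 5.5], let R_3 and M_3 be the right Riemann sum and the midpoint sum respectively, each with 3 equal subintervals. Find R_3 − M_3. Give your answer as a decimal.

R_3 = 310.
M_3 = 178.
R_3 − M_3 = 132.

132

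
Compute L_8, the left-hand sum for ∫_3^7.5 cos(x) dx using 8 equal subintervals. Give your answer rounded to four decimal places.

Δx = (7.5 − 3)/8 = 0.5625.
Left endpoints: 3, 3.5625, 4.125, 4.6875, 5.25, 5.8125, 6.375, 6.9375.
f(3) ≈ -0.9900, f(3.5625) ≈ -0.9127, f(4.125) ≈ -0.5542, f(4.6875) ≈ -0.0249, f(5.25) ≈ 0.5121, f(5.8125) ≈ 0.8913, f(6.375) ≈ 0.9958, f(6.9375) ≈ 0.7935.
Sum = Δx · [f(3) + f(3.5625) + f(4.125) + ...].
Sum ≈ 0.3998.

0.3998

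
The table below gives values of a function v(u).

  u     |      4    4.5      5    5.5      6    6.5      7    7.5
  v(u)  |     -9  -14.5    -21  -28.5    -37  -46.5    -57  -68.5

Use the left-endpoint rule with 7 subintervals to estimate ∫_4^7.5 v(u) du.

-106.75

Δu = 0.5.
Sum = 0.5·[(-9) + (-14.5) + (-21) + (-28.5) + (-37) + (-46.5) + (-57)] = -106.75.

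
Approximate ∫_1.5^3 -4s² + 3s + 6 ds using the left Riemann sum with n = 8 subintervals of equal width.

Δs = (3 − 1.5)/8 = 0.1875.
Left endpoints: 1.5, 1.6875, 1.875, 2.0625, 2.25, 2.4375, 2.625, 2.8125.
f(1.5) = 1.5, f(1.6875) = -0.328125, f(1.875) = -2.4375, f(2.0625) = -4.828125, f(2.25) = -7.5, f(2.4375) = -10.453125, f(2.625) = -13.6875, f(2.8125) = -17.203125.
Sum = Δs · [f(1.5) + f(1.6875) + f(1.875) + ...].
Sum = -10.30078125.

-10.30078125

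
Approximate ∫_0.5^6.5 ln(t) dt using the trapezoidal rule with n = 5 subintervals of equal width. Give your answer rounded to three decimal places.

Δt = (6.5 − 0.5)/5 = 1.2.
f(0.5) ≈ -0.693, f(1.7) ≈ 0.531, f(2.9) ≈ 1.065, f(4.1) ≈ 1.411, f(5.3) ≈ 1.668, f(6.5) ≈ 1.872.
T_5 = (Δt/2)·[f(t_0) + 2f(t_1) + ... + 2f(t_{4}) + f(t_5)].
Sum ≈ 6.316.

6.316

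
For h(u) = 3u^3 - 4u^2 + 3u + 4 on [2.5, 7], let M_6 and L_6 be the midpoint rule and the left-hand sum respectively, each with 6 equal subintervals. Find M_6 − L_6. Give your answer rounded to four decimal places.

M_6 ≈ 1408.904297.
L_6 = 1124.19140625.
M_6 − L_6 ≈ 284.7129.

284.7129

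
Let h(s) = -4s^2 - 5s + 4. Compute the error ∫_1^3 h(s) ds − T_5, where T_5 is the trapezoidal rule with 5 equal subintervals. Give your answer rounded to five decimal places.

0.21333

Exact integral: ∫_1^3 h(s) ds ≈ -46.6666667.
T_5 = -46.88.
Error ≈ -46.6666667 − (-46.88) ≈ 0.21333.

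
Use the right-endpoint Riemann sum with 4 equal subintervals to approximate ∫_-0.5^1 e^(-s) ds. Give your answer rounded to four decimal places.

1.0557

Δs = (1 − (-0.5))/4 = 0.375.
Right endpoints: -0.125, 0.25, 0.625, 1.
f(-0.125) ≈ 1.1331, f(0.25) ≈ 0.7788, f(0.625) ≈ 0.5353, f(1) ≈ 0.3679.
Sum = Δs · [f(-0.125) + f(0.25) + f(0.625) + f(1)].
Sum ≈ 1.0557.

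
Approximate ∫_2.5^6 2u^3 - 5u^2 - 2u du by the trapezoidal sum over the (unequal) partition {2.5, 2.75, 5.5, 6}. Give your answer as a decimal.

333.859375

Subinterval widths: 0.25, 2.75, 0.5.
f(2.5) = -5, f(2.75) = -1.71875, f(5.5) = 170.5, f(6) = 240.
On each subinterval the trapezoid contributes (Δu_i/2)·[f(u_{i-1}) + f(u_i)].
Sum = 333.859375.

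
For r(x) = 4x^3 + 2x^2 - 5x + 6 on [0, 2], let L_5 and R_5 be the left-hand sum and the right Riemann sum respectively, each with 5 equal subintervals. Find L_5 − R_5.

L_5 = 18.08.
R_5 = 30.08.
L_5 − R_5 = -12.

-12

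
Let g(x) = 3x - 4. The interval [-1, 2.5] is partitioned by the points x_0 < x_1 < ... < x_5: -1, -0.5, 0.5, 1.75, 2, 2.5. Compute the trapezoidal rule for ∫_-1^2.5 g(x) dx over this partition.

-6.125

Subinterval widths: 0.5, 1, 1.25, 0.25, 0.5.
g(-1) = -7, g(-0.5) = -5.5, g(0.5) = -2.5, g(1.75) = 1.25, g(2) = 2, g(2.5) = 3.5.
On each subinterval the trapezoid contributes (Δx_i/2)·[g(x_{i-1}) + g(x_i)].
Sum = -6.125.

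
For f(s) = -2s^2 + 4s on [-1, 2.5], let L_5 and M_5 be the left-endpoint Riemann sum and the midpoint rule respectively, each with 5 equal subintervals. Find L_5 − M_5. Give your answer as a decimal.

L_5 = -2.38.
M_5 = -0.2975.
L_5 − M_5 = -2.0825.

-2.0825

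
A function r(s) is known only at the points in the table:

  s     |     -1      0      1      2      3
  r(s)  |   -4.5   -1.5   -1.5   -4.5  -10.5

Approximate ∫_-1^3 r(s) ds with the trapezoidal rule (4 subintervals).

Δs = 1.
T_4 = (1/2)·[(-4.5) + 2·(-1.5) + 2·(-1.5) + 2·(-4.5) + (-10.5)] = -15.

-15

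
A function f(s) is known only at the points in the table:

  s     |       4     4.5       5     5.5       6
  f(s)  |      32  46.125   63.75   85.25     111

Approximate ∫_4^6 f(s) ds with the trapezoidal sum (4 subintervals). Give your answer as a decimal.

133.3125

Δs = 0.5.
T_4 = (0.5/2)·[32 + 2·46.125 + 2·63.75 + 2·85.25 + 111] = 133.3125.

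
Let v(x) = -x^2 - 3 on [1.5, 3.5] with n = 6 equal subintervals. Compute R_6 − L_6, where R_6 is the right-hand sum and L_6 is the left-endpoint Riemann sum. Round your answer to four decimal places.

R_6 ≈ -20.870370.
L_6 ≈ -17.537037.
R_6 − L_6 ≈ -3.3333.

-3.3333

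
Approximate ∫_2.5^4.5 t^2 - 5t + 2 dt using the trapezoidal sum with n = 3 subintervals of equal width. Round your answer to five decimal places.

Δt = (4.5 − 2.5)/3 = 2/3.
f(2.5) = -4.25, f(19/6) = -137/36, f(23/6) = -89/36, f(4.5) = -0.25.
T_3 = (Δt/2)·[f(t_0) + 2f(t_1) + 2f(t_2) + f(t_3)].
Sum ≈ -5.68519.

-5.68519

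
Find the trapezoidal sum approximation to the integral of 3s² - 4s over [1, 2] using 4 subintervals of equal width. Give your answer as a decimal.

1.03125

Δs = (2 − 1)/4 = 0.25.
f(1) = -1, f(1.25) = -0.3125, f(1.5) = 0.75, f(1.75) = 2.1875, f(2) = 4.
T_4 = (Δs/2)·[f(s_0) + 2f(s_1) + 2f(s_2) + 2f(s_3) + f(s_4)].
Sum = 1.03125.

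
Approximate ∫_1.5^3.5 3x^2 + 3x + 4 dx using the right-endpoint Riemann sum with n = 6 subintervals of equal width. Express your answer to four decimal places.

68.6111

Δx = (3.5 − 1.5)/6 = 1/3.
Right endpoints: 11/6, 13/6, 2.5, 17/6, 19/6, 3.5.
f(11/6) = 235/12, f(13/6) = 295/12, f(2.5) = 30.25, f(17/6) = 439/12, f(19/6) = 523/12, f(3.5) = 51.25.
Sum = Δx · [f(11/6) + f(13/6) + f(2.5) + ...].
Sum ≈ 68.6111.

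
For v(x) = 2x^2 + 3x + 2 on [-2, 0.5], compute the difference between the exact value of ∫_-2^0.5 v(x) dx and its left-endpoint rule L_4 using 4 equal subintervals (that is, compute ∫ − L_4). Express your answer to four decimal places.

Exact integral: ∫_-2^0.5 v(x) dx ≈ 4.791667.
L_4 = 5.1171875.
Error ≈ 4.791667 − 5.1171875 ≈ -0.3255.

-0.3255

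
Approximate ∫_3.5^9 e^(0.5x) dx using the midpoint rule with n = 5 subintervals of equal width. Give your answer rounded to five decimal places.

166.41953

Δx = (9 − 3.5)/5 = 1.1.
Midpoints: 4.05, 5.15, 6.25, 7.35, 8.45.
f(4.05) ≈ 7.57611, f(5.15) ≈ 13.13132, f(6.25) ≈ 22.75990, f(7.35) ≈ 39.44866, f(8.45) ≈ 68.37450.
Sum = Δx · [f(4.05) + f(5.15) + f(6.25) + f(7.35) + f(8.45)].
Sum ≈ 166.41953.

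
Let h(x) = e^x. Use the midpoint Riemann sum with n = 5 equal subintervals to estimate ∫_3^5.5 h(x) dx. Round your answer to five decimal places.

Δx = (5.5 − 3)/5 = 0.5.
Midpoints: 3.25, 3.75, 4.25, 4.75, 5.25.
h(3.25) ≈ 25.79034, h(3.75) ≈ 42.52108, h(4.25) ≈ 70.10541, h(4.75) ≈ 115.58428, h(5.25) ≈ 190.56627.
Sum = Δx · [h(3.25) + h(3.75) + h(4.25) + h(4.75) + h(5.25)].
Sum ≈ 222.28369.

222.28369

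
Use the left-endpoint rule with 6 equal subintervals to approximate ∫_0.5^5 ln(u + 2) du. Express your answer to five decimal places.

Δu = (5 − 0.5)/6 = 0.75.
Left endpoints: 0.5, 1.25, 2, 2.75, 3.5, 4.25.
f(0.5) ≈ 0.91629, f(1.25) ≈ 1.17865, f(2) ≈ 1.38629, f(2.75) ≈ 1.55814, f(3.5) ≈ 1.70475, f(4.25) ≈ 1.83258.
Sum = Δu · [f(0.5) + f(1.25) + f(2) + ...].
Sum ≈ 6.43254.

6.43254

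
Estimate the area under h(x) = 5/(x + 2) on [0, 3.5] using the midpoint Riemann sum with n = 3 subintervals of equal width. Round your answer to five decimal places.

5.00006

Δx = (3.5 − 0)/3 = 7/6.
Midpoints: 7/12, 1.75, 35/12.
h(7/12) = 60/31, h(1.75) = 4/3, h(35/12) = 60/59.
Sum = Δx · [h(7/12) + h(1.75) + h(35/12)].
Sum ≈ 5.00006.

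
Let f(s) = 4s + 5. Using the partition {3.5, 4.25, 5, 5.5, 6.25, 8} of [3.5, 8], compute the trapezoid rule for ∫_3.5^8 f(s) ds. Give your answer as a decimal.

Subinterval widths: 0.75, 0.75, 0.5, 0.75, 1.75.
f(3.5) = 19, f(4.25) = 22, f(5) = 25, f(5.5) = 27, f(6.25) = 30, f(8) = 37.
On each subinterval the trapezoid contributes (Δs_i/2)·[f(s_{i-1}) + f(s_i)].
Sum = 126.

126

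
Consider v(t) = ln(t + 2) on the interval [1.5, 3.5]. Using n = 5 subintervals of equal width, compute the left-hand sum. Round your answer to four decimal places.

2.8997

Δt = (3.5 − 1.5)/5 = 0.4.
Left endpoints: 1.5, 1.9, 2.3, 2.7, 3.1.
v(1.5) ≈ 1.2528, v(1.9) ≈ 1.3610, v(2.3) ≈ 1.4586, v(2.7) ≈ 1.5476, v(3.1) ≈ 1.6292.
Sum = Δt · [v(1.5) + v(1.9) + v(2.3) + v(2.7) + v(3.1)].
Sum ≈ 2.8997.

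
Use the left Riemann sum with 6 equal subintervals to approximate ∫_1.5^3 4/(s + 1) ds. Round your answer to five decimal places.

1.95704

Δs = (3 − 1.5)/6 = 0.25.
Left endpoints: 1.5, 1.75, 2, 2.25, 2.5, 2.75.
f(1.5) = 1.6, f(1.75) = 16/11, f(2) = 4/3, f(2.25) = 16/13, f(2.5) = 8/7, f(2.75) = 16/15.
Sum = Δs · [f(1.5) + f(1.75) + f(2) + ...].
Sum ≈ 1.95704.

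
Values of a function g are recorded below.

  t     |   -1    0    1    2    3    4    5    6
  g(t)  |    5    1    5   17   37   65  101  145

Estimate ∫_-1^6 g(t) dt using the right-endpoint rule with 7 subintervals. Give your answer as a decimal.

371

Δt = 1.
Sum = 1·[1 + 5 + 17 + 37 + 65 + 101 + 145] = 371.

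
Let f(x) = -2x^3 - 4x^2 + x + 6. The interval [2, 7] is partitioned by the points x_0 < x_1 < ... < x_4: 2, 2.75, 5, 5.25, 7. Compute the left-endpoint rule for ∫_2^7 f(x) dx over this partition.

Subinterval widths: 0.75, 2.25, 0.25, 1.75.
Left endpoints: 2, 2.75, 5, 5.25.
f(2) = -24, f(2.75) = -63.09375, f(5) = -339, f(5.25) = -388.40625.
Sum = Σ Δx_i · f(x_i).
Sum = -924.421875.

-924.421875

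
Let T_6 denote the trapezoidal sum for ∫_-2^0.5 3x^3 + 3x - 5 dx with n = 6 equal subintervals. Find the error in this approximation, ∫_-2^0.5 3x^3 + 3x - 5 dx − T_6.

0.48828125

Exact integral: ∫_-2^0.5 f(x) dx = -30.078125.
T_6 = -30.56640625.
Error = -30.078125 − (-30.56640625) = 0.48828125.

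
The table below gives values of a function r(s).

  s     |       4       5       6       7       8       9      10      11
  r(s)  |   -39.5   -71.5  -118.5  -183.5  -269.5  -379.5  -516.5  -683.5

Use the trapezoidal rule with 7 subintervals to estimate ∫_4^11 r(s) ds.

-1900.5

Δs = 1.
T_7 = (1/2)·[(-39.5) + 2·(-71.5) + 2·(-118.5) + 2·(-183.5) + 2·(-269.5) + 2·(-379.5) + 2·(-516.5) + (-683.5)] = -1900.5.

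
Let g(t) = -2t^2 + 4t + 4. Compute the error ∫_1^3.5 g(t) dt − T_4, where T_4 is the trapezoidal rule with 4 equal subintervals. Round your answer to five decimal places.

0.32552

Exact integral: ∫_1^3.5 g(t) dt ≈ 4.5833333.
T_4 = 4.2578125.
Error ≈ 4.5833333 − 4.2578125 ≈ 0.32552.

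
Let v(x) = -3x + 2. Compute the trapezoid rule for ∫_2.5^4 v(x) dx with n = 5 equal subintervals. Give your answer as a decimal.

Δx = (4 − 2.5)/5 = 0.3.
v(2.5) = -5.5, v(2.8) = -6.4, v(3.1) = -7.3, v(3.4) = -8.2, v(3.7) = -9.1, v(4) = -10.
T_5 = (Δx/2)·[v(x_0) + 2v(x_1) + ... + 2v(x_{4}) + v(x_5)].
Sum = -11.625.

-11.625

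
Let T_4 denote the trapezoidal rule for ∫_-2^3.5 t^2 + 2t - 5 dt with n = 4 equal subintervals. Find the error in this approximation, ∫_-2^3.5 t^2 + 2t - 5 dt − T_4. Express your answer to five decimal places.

Exact integral: ∫_-2^3.5 f(t) dt ≈ -2.2916667.
T_4 = -0.55859375.
Error ≈ -2.2916667 − (-0.55859375) ≈ -1.73307.

-1.73307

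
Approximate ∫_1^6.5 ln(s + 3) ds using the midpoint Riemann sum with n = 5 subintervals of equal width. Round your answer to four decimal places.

10.3493

Δs = (6.5 − 1)/5 = 1.1.
Midpoints: 1.55, 2.65, 3.75, 4.85, 5.95.
f(1.55) ≈ 1.5151, f(2.65) ≈ 1.7317, f(3.75) ≈ 1.9095, f(4.85) ≈ 2.0605, f(5.95) ≈ 2.1917.
Sum = Δs · [f(1.55) + f(2.65) + f(3.75) + f(4.85) + f(5.95)].
Sum ≈ 10.3493.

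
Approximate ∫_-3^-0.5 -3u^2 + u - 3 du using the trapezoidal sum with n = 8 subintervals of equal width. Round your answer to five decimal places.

Δu = (-0.5 − (-3))/8 = 0.3125.
f(-3) = -33, f(-2.6875) = -27.35546875, f(-2.375) = -22.296875, f(-2.0625) = -17.82421875, f(-1.75) = -13.9375, f(-1.4375) = -10.63671875, f(-1.125) = -7.921875, f(-0.8125) = -5.79296875, f(-0.5) = -4.25.
T_8 = (Δu/2)·[f(u_0) + 2f(u_1) + ... + 2f(u_{7}) + f(u_8)].
Sum ≈ -38.87207.

-38.87207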